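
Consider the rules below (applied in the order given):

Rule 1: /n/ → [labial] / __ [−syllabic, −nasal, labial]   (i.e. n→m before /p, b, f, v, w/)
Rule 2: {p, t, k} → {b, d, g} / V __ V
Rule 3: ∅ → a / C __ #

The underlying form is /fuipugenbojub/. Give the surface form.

fuibugembojuba

Rule 1 (nasal place assimilation): /n/ precedes the labial consonant /b/, so it assimilates in place to [m]. /fuipugenbojub/ → fuipugembojub.
Rule 2 (intervocalic voicing): /p/ is a voiceless stop between vowels /i/ and /u/, so it voices to [b]. /fuipugembojub/ → fuibugembojub.
Rule 3 (final a-epenthesis): the form ends in the consonant /b/, so [a] is inserted word-finally. /fuibugembojub/ → fuibugembojuba.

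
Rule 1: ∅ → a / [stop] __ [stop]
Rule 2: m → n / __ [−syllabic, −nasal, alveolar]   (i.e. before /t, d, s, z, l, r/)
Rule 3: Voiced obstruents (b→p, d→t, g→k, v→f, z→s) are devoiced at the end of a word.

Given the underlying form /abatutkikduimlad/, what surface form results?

Rule 1 (stop-cluster a-epenthesis): /t/ and /k/ form a stop–stop cluster, so [a] is inserted between them. /k/ and /d/ form a stop–stop cluster, so [a] is inserted between them. /abatutkikduimlad/ → abatutakikaduimlad.
Rule 2 (nasal place assimilation): /m/ precedes the alveolar consonant /l/, so it assimilates in place to [n]. /abatutakikaduimlad/ → abatutakikaduinlad.
Rule 3 (final devoicing): /d/ is a voiced obstruent in word-final position, so it devoices to [t]. /abatutakikaduinlad/ → abatutakikaduinlat.

abatutakikaduinlat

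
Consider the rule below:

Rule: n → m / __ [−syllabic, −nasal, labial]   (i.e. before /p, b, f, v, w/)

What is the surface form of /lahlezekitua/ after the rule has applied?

No segment of /lahlezekitua/ meets the structural description of the rule, so the form surfaces unchanged.

lahlezekitua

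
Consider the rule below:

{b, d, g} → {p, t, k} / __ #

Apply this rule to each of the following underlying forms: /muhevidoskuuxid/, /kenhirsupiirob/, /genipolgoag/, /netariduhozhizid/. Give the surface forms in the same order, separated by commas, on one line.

muhevidoskuuxit, kenhirsupiirop, genipolgoak, netariduhozhizit

/muhevidoskuuxid/: /d/ is a voiced stop in word-final position, so it devoices to [t]. → [muhevidoskuuxit].
/kenhirsupiirob/: /b/ is a voiced stop in word-final position, so it devoices to [p]. → [kenhirsupiirop].
/genipolgoag/: /g/ is a voiced stop in word-final position, so it devoices to [k]. → [genipolgoak].
/netariduhozhizid/: /d/ is a voiced stop in word-final position, so it devoices to [t]. → [netariduhozhizit].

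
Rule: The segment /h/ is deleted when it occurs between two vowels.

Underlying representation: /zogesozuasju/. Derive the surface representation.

zogesozuasju

No segment of /zogesozuasju/ meets the structural description of the rule, so the form surfaces unchanged.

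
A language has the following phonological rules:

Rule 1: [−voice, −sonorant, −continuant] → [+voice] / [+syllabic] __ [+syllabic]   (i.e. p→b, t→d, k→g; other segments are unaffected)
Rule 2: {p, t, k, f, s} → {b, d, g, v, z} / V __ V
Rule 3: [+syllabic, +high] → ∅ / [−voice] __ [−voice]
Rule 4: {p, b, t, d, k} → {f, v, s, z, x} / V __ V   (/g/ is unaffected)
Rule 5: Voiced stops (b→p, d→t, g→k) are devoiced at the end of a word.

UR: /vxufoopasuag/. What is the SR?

Rule 1 (intervocalic voicing): /p/ is a voiceless stop between vowels /o/ and /a/, so it voices to [b]. /vxufoopasuag/ → vxufoobasuag.
Rule 2 (intervocalic voicing): /f/ is a voiceless obstruent between vowels /u/ and /o/, so it voices to [v]. /s/ is a voiceless obstruent between vowels /a/ and /u/, so it voices to [z]. /vxufoobasuag/ → vxuvoobazuag.
Rule 3 (high vowel syncope): no segment meets the environment; /vxuvoobazuag/ is unchanged.
Rule 4 (intervocalic spirantization): /b/ is a stop between vowels /o/ and /a/, so it spirantizes to the fricative [v]. /vxuvoobazuag/ → vxuvoovazuag.
Rule 5 (final devoicing): /g/ is a voiced stop in word-final position, so it devoices to [k]. /vxuvoovazuag/ → vxuvoovazuak.

vxuvoovazuak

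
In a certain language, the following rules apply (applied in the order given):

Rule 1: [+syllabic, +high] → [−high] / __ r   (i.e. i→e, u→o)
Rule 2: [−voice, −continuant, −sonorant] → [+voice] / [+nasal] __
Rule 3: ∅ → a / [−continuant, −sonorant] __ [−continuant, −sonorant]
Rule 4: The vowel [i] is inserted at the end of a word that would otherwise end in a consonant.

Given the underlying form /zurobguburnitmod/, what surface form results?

zorobagubornitmodi

Rule 1 (pre-rhotic lowering): /u/ is a high vowel immediately before /r/, so it lowers to [o]. /u/ is a high vowel immediately before /r/, so it lowers to [o]. /zurobguburnitmod/ → zorobgubornitmod.
Rule 2 (post-nasal voicing): no segment meets the environment; /zorobgubornitmod/ is unchanged.
Rule 3 (stop-cluster a-epenthesis): /b/ and /g/ form a stop–stop cluster, so [a] is inserted between them. /zorobgubornitmod/ → zorobagubornitmod.
Rule 4 (final i-epenthesis): the form ends in the consonant /d/, so [i] is inserted word-finally. /zorobagubornitmod/ → zorobagubornitmodi.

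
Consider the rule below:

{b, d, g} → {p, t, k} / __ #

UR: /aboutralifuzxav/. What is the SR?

aboutralifuzxav

No segment of /aboutralifuzxav/ meets the structural description of the rule, so the form surfaces unchanged.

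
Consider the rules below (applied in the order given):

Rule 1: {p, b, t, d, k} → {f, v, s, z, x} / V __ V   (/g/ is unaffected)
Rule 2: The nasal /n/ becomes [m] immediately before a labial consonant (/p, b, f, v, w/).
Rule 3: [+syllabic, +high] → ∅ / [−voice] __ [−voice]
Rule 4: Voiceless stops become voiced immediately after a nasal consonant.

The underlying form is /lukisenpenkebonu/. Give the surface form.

luxsembengevonu

Rule 1 (intervocalic spirantization): /k/ is a stop between vowels /u/ and /i/, so it spirantizes to the fricative [x]. /b/ is a stop between vowels /e/ and /o/, so it spirantizes to the fricative [v]. /lukisenpenkebonu/ → luxisenpenkevonu.
Rule 2 (nasal place assimilation): /n/ precedes the labial consonant /p/, so it assimilates in place to [m]. /luxisenpenkevonu/ → luxisempenkevonu.
Rule 3 (high vowel syncope): /i/ is a high vowel flanked by voiceless consonants /x/ and /s/, so it deletes. /luxisempenkevonu/ → luxsempenkevonu.
Rule 4 (post-nasal voicing): /p/ is a voiceless stop immediately after the nasal /m/, so it voices to [b]. /k/ is a voiceless stop immediately after the nasal /n/, so it voices to [g]. /luxsempenkevonu/ → luxsembengevonu.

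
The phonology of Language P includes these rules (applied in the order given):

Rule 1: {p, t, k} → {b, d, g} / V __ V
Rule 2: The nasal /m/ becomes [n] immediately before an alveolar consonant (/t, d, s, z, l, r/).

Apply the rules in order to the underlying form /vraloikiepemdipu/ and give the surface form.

Rule 1 (intervocalic voicing): /k/ is a voiceless stop between vowels /i/ and /i/, so it voices to [g]. /p/ is a voiceless stop between vowels /e/ and /e/, so it voices to [b]. /p/ is a voiceless stop between vowels /i/ and /u/, so it voices to [b]. /vraloikiepemdipu/ → vraloigiebemdibu.
Rule 2 (nasal place assimilation): /m/ precedes the alveolar consonant /d/, so it assimilates in place to [n]. /vraloigiebemdibu/ → vraloigiebendibu.

vraloigiebendibu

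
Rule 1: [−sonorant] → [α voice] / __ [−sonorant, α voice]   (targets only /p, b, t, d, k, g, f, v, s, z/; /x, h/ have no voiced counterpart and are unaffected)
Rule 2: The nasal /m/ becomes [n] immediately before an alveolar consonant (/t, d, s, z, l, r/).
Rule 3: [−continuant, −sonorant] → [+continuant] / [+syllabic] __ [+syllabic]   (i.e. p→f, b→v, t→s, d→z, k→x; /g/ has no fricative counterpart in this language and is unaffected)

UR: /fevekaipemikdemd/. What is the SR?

fevexaifemigdend

Rule 1 (regressive voicing assimilation): /k/ precedes the voiced obstruent /d/, so it voices to [g] by assimilation. /fevekaipemikdemd/ → fevekaipemigdemd.
Rule 2 (nasal place assimilation): /m/ precedes the alveolar consonant /d/, so it assimilates in place to [n]. /fevekaipemigdemd/ → fevekaipemigdend.
Rule 3 (intervocalic spirantization): /k/ is a stop between vowels /e/ and /a/, so it spirantizes to the fricative [x]. /p/ is a stop between vowels /i/ and /e/, so it spirantizes to the fricative [f]. /fevekaipemigdend/ → fevexaifemigdend.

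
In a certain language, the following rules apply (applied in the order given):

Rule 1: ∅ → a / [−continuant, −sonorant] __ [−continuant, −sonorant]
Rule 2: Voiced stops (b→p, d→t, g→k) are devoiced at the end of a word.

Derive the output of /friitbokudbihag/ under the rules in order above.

friitabokudabihak

Rule 1 (stop-cluster a-epenthesis): /t/ and /b/ form a stop–stop cluster, so [a] is inserted between them. /d/ and /b/ form a stop–stop cluster, so [a] is inserted between them. /friitbokudbihag/ → friitabokudabihag.
Rule 2 (final devoicing): /g/ is a voiced stop in word-final position, so it devoices to [k]. /friitabokudabihag/ → friitabokudabihak.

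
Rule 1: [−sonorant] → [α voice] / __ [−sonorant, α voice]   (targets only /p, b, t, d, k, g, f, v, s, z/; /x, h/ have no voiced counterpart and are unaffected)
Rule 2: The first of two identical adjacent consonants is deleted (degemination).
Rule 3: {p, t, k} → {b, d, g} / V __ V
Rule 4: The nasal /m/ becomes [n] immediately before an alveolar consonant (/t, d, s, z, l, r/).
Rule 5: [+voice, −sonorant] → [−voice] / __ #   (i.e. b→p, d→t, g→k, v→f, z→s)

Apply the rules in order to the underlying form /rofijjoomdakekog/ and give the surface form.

rofijoondagegok

Rule 1 (regressive voicing assimilation): no segment meets the environment; /rofijjoomdakekog/ is unchanged.
Rule 2 (degemination): /jj/ is a geminate; the first /j/ deletes. /rofijjoomdakekog/ → rofijoomdakekog.
Rule 3 (intervocalic voicing): /k/ is a voiceless stop between vowels /a/ and /e/, so it voices to [g]. /k/ is a voiceless stop between vowels /e/ and /o/, so it voices to [g]. /rofijoomdakekog/ → rofijoomdagegog.
Rule 4 (nasal place assimilation): /m/ precedes the alveolar consonant /d/, so it assimilates in place to [n]. /rofijoomdagegog/ → rofijoondagegog.
Rule 5 (final devoicing): /g/ is a voiced obstruent in word-final position, so it devoices to [k]. /rofijoondagegog/ → rofijoondagegok.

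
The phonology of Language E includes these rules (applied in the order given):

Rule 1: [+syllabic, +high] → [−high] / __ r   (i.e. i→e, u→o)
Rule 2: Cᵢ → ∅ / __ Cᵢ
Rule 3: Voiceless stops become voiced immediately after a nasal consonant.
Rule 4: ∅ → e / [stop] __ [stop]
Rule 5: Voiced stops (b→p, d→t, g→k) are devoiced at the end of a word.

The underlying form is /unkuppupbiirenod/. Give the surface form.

ungupupebierenot

Rule 1 (pre-rhotic lowering): /i/ is a high vowel immediately before /r/, so it lowers to [e]. /unkuppupbiirenod/ → unkuppupbierenod.
Rule 2 (degemination): /pp/ is a geminate; the first /p/ deletes. /unkuppupbierenod/ → unkupupbierenod.
Rule 3 (post-nasal voicing): /k/ is a voiceless stop immediately after the nasal /n/, so it voices to [g]. /unkupupbierenod/ → ungupupbierenod.
Rule 4 (stop-cluster e-epenthesis): /p/ and /b/ form a stop–stop cluster, so [e] is inserted between them. /ungupupbierenod/ → ungupupebierenod.
Rule 5 (final devoicing): /d/ is a voiced stop in word-final position, so it devoices to [t]. /ungupupebierenod/ → ungupupebierenot.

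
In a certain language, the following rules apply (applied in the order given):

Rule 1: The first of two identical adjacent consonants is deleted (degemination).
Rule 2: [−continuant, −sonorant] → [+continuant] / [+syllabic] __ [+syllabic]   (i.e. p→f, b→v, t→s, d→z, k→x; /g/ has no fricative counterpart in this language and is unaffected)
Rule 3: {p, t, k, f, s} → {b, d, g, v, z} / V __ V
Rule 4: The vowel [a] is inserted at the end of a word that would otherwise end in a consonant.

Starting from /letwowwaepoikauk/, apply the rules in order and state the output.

Rule 1 (degemination): /ww/ is a geminate; the first /w/ deletes. /letwowwaepoikauk/ → letwowaepoikauk.
Rule 2 (intervocalic spirantization): /p/ is a stop between vowels /e/ and /o/, so it spirantizes to the fricative [f]. /k/ is a stop between vowels /i/ and /a/, so it spirantizes to the fricative [x]. /letwowaepoikauk/ → letwowaefoixauk.
Rule 3 (intervocalic voicing): /f/ is a voiceless obstruent between vowels /e/ and /o/, so it voices to [v]. /letwowaefoixauk/ → letwowaevoixauk.
Rule 4 (final a-epenthesis): the form ends in the consonant /k/, so [a] is inserted word-finally. /letwowaevoixauk/ → letwowaevoixauka.

letwowaevoixauka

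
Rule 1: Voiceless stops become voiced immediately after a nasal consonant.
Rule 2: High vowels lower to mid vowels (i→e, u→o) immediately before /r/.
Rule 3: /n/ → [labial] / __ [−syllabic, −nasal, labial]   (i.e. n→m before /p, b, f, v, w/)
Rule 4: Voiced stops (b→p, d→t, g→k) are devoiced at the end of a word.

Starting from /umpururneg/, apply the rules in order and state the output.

umborornek

Rule 1 (post-nasal voicing): /p/ is a voiceless stop immediately after the nasal /m/, so it voices to [b]. /umpururneg/ → umbururneg.
Rule 2 (pre-rhotic lowering): /u/ is a high vowel immediately before /r/, so it lowers to [o]. /u/ is a high vowel immediately before /r/, so it lowers to [o]. /umbururneg/ → umbororneg.
Rule 3 (nasal place assimilation): no segment meets the environment; /umbororneg/ is unchanged.
Rule 4 (final devoicing): /g/ is a voiced stop in word-final position, so it devoices to [k]. /umbororneg/ → umborornek.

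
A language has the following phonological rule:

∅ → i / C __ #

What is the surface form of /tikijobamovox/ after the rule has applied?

tikijobamovoxi

the form ends in the consonant /x/, so [i] is inserted word-finally.
Surface form: [tikijobamovoxi].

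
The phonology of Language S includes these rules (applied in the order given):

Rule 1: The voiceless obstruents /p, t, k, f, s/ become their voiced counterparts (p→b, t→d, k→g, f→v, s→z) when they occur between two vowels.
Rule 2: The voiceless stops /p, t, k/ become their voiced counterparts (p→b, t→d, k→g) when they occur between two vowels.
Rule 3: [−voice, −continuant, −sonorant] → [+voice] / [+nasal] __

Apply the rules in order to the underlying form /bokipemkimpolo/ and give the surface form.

bogibemgimbolo

Rule 1 (intervocalic voicing): /k/ is a voiceless obstruent between vowels /o/ and /i/, so it voices to [g]. /p/ is a voiceless obstruent between vowels /i/ and /e/, so it voices to [b]. /bokipemkimpolo/ → bogibemkimpolo.
Rule 2 (intervocalic voicing): no segment meets the environment; /bogibemkimpolo/ is unchanged.
Rule 3 (post-nasal voicing): /k/ is a voiceless stop immediately after the nasal /m/, so it voices to [g]. /p/ is a voiceless stop immediately after the nasal /m/, so it voices to [b]. /bogibemkimpolo/ → bogibemgimbolo.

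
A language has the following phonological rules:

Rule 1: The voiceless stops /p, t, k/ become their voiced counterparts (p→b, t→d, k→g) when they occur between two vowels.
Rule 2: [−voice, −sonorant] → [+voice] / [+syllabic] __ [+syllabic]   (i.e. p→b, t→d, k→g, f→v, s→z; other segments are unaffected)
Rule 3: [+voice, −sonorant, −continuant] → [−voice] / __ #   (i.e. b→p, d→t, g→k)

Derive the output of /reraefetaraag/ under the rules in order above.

reraevedaraak

Rule 1 (intervocalic voicing): /t/ is a voiceless stop between vowels /e/ and /a/, so it voices to [d]. /reraefetaraag/ → reraefedaraag.
Rule 2 (intervocalic voicing): /f/ is a voiceless obstruent between vowels /e/ and /e/, so it voices to [v]. /reraefedaraag/ → reraevedaraag.
Rule 3 (final devoicing): /g/ is a voiced stop in word-final position, so it devoices to [k]. /reraevedaraag/ → reraevedaraak.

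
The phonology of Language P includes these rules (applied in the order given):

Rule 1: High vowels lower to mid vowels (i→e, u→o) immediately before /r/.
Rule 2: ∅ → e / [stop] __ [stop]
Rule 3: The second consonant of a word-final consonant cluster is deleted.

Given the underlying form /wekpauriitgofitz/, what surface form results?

wekepaoriitegofit

Rule 1 (pre-rhotic lowering): /u/ is a high vowel immediately before /r/, so it lowers to [o]. /wekpauriitgofitz/ → wekpaoriitgofitz.
Rule 2 (stop-cluster e-epenthesis): /k/ and /p/ form a stop–stop cluster, so [e] is inserted between them. /t/ and /g/ form a stop–stop cluster, so [e] is inserted between them. /wekpaoriitgofitz/ → wekepaoriitegofitz.
Rule 3 (final cluster simplification): /z/ is the second consonant of a word-final cluster /tz/, so it deletes. /wekepaoriitegofitz/ → wekepaoriitegofit.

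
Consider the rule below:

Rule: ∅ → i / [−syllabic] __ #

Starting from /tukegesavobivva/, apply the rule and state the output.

tukegesavobivva

No segment of /tukegesavobivva/ meets the structural description of the rule, so the form surfaces unchanged.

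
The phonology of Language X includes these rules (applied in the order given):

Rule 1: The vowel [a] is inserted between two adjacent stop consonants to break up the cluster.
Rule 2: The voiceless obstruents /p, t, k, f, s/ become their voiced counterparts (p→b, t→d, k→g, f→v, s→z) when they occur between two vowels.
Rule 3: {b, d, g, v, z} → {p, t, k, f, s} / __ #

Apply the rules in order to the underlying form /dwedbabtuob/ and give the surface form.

dwedababaduop

Rule 1 (stop-cluster a-epenthesis): /d/ and /b/ form a stop–stop cluster, so [a] is inserted between them. /b/ and /t/ form a stop–stop cluster, so [a] is inserted between them. /dwedbabtuob/ → dwedababatuob.
Rule 2 (intervocalic voicing): /t/ is a voiceless obstruent between vowels /a/ and /u/, so it voices to [d]. /dwedababatuob/ → dwedababaduob.
Rule 3 (final devoicing): /b/ is a voiced obstruent in word-final position, so it devoices to [p]. /dwedababaduob/ → dwedababaduop.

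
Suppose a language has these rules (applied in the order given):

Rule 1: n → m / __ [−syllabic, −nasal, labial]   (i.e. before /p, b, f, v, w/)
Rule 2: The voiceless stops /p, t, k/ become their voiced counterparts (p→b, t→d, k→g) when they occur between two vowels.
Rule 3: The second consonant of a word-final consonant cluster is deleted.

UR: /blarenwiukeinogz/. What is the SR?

blaremwiugeinog

Rule 1 (nasal place assimilation): /n/ precedes the labial consonant /w/, so it assimilates in place to [m]. /blarenwiukeinogz/ → blaremwiukeinogz.
Rule 2 (intervocalic voicing): /k/ is a voiceless stop between vowels /u/ and /e/, so it voices to [g]. /blaremwiukeinogz/ → blaremwiugeinogz.
Rule 3 (final cluster simplification): /z/ is the second consonant of a word-final cluster /gz/, so it deletes. /blaremwiugeinogz/ → blaremwiugeinog.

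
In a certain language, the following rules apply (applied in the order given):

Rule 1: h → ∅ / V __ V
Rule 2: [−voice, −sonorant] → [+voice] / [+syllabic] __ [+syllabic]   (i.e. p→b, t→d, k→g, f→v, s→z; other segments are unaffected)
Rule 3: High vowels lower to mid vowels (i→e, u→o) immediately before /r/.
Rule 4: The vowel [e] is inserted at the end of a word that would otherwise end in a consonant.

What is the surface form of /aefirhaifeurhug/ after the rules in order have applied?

Rule 1 (intervocalic h-deletion): no segment meets the environment; /aefirhaifeurhug/ is unchanged.
Rule 2 (intervocalic voicing): /f/ is a voiceless obstruent between vowels /e/ and /i/, so it voices to [v]. /f/ is a voiceless obstruent between vowels /i/ and /e/, so it voices to [v]. /aefirhaifeurhug/ → aevirhaiveurhug.
Rule 3 (pre-rhotic lowering): /i/ is a high vowel immediately before /r/, so it lowers to [e]. /u/ is a high vowel immediately before /r/, so it lowers to [o]. /aevirhaiveurhug/ → aeverhaiveorhug.
Rule 4 (final e-epenthesis): the form ends in the consonant /g/, so [e] is inserted word-finally. /aeverhaiveorhug/ → aeverhaiveorhuge.

aeverhaiveorhuge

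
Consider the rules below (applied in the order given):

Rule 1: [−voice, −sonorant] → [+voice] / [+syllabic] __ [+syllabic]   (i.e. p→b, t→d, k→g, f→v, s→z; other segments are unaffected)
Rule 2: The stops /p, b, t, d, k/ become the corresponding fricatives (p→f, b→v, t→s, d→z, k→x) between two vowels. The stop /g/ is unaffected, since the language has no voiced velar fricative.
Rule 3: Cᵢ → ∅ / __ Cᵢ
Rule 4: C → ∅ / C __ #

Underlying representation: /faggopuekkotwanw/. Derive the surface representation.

fagovuekotwan

Rule 1 (intervocalic voicing): /p/ is a voiceless obstruent between vowels /o/ and /u/, so it voices to [b]. /faggopuekkotwanw/ → faggobuekkotwanw.
Rule 2 (intervocalic spirantization): /b/ is a stop between vowels /o/ and /u/, so it spirantizes to the fricative [v]. /faggobuekkotwanw/ → faggovuekkotwanw.
Rule 3 (degemination): /gg/ is a geminate; the first /g/ deletes. /kk/ is a geminate; the first /k/ deletes. /faggovuekkotwanw/ → fagovuekotwanw.
Rule 4 (final cluster simplification): /w/ is the second consonant of a word-final cluster /nw/, so it deletes. /fagovuekotwanw/ → fagovuekotwan.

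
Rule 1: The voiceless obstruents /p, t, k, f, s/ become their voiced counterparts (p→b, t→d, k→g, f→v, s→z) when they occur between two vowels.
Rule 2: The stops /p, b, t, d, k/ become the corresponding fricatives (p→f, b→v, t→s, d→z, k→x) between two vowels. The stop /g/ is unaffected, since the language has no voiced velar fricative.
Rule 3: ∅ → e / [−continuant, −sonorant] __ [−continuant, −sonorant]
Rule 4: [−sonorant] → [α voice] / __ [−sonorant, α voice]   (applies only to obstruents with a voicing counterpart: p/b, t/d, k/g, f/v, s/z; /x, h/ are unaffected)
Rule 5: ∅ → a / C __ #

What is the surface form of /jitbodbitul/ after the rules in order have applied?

jitebodebizula

Rule 1 (intervocalic voicing): /t/ is a voiceless obstruent between vowels /i/ and /u/, so it voices to [d]. /jitbodbitul/ → jitbodbidul.
Rule 2 (intervocalic spirantization): /d/ is a stop between vowels /i/ and /u/, so it spirantizes to the fricative [z]. /jitbodbidul/ → jitbodbizul.
Rule 3 (stop-cluster e-epenthesis): /t/ and /b/ form a stop–stop cluster, so [e] is inserted between them. /d/ and /b/ form a stop–stop cluster, so [e] is inserted between them. /jitbodbizul/ → jitebodebizul.
Rule 4 (regressive voicing assimilation): no segment meets the environment; /jitebodebizul/ is unchanged.
Rule 5 (final a-epenthesis): the form ends in the consonant /l/, so [a] is inserted word-finally. /jitebodebizul/ → jitebodebizula.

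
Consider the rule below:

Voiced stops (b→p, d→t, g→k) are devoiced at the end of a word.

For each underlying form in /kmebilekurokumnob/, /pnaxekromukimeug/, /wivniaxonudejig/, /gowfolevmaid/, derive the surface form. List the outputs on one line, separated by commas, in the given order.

/kmebilekurokumnob/: /b/ is a voiced stop in word-final position, so it devoices to [p]. → [kmebilekurokumnop].
/pnaxekromukimeug/: /g/ is a voiced stop in word-final position, so it devoices to [k]. → [pnaxekromukimeuk].
/wivniaxonudejig/: /g/ is a voiced stop in word-final position, so it devoices to [k]. → [wivniaxonudejik].
/gowfolevmaid/: /d/ is a voiced stop in word-final position, so it devoices to [t]. → [gowfolevmait].

kmebilekurokumnop, pnaxekromukimeuk, wivniaxonudejik, gowfolevmait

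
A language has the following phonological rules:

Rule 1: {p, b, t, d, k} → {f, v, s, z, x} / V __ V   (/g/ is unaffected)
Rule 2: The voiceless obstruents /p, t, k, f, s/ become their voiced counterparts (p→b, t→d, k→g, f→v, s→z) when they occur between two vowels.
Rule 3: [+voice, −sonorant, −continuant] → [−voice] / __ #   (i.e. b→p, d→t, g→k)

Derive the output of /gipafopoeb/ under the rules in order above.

Rule 1 (intervocalic spirantization): /p/ is a stop between vowels /i/ and /a/, so it spirantizes to the fricative [f]. /p/ is a stop between vowels /o/ and /o/, so it spirantizes to the fricative [f]. /gipafopoeb/ → gifafofoeb.
Rule 2 (intervocalic voicing): /f/ is a voiceless obstruent between vowels /i/ and /a/, so it voices to [v]. /f/ is a voiceless obstruent between vowels /a/ and /o/, so it voices to [v]. /f/ is a voiceless obstruent between vowels /o/ and /o/, so it voices to [v]. /gifafofoeb/ → givavovoeb.
Rule 3 (final devoicing): /b/ is a voiced stop in word-final position, so it devoices to [p]. /givavovoeb/ → givavovoep.

givavovoep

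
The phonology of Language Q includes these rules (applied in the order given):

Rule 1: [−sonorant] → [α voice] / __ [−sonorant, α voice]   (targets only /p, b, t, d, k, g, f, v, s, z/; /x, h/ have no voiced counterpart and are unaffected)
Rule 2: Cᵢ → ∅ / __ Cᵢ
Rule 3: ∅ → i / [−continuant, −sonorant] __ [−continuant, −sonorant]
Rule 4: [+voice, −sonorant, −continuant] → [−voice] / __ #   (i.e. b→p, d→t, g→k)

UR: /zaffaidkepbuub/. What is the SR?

zafaitikebuup

Rule 1 (regressive voicing assimilation): /d/ precedes the voiceless obstruent /k/, so it devoices to [t] by assimilation. /p/ precedes the voiced obstruent /b/, so it voices to [b] by assimilation. /zaffaidkepbuub/ → zaffaitkebbuub.
Rule 2 (degemination): /ff/ is a geminate; the first /f/ deletes. /bb/ is a geminate; the first /b/ deletes. /zaffaitkebbuub/ → zafaitkebuub.
Rule 3 (stop-cluster i-epenthesis): /t/ and /k/ form a stop–stop cluster, so [i] is inserted between them. /zafaitkebuub/ → zafaitikebuub.
Rule 4 (final devoicing): /b/ is a voiced stop in word-final position, so it devoices to [p]. /zafaitikebuub/ → zafaitikebuup.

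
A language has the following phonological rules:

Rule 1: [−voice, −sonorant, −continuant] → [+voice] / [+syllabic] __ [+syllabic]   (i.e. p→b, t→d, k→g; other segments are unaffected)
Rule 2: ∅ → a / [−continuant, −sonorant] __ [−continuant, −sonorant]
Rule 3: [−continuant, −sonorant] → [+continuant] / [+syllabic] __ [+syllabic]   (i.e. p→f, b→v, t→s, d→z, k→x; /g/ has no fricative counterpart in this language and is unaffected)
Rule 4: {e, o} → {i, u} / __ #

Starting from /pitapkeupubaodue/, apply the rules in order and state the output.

pizafaxeuvuvaozui

Rule 1 (intervocalic voicing): /t/ is a voiceless stop between vowels /i/ and /a/, so it voices to [d]. /p/ is a voiceless stop between vowels /u/ and /u/, so it voices to [b]. /pitapkeupubaodue/ → pidapkeububaodue.
Rule 2 (stop-cluster a-epenthesis): /p/ and /k/ form a stop–stop cluster, so [a] is inserted between them. /pidapkeububaodue/ → pidapakeububaodue.
Rule 3 (intervocalic spirantization): /d/ is a stop between vowels /i/ and /a/, so it spirantizes to the fricative [z]. /p/ is a stop between vowels /a/ and /a/, so it spirantizes to the fricative [f]. /k/ is a stop between vowels /a/ and /e/, so it spirantizes to the fricative [x]. /b/ is a stop between vowels /u/ and /u/, so it spirantizes to the fricative [v]. /b/ is a stop between vowels /u/ and /a/, so it spirantizes to the fricative [v]. /d/ is a stop between vowels /o/ and /u/, so it spirantizes to the fricative [z]. /pidapakeububaodue/ → pizafaxeuvuvaozue.
Rule 4 (final vowel raising): /e/ is a mid vowel in word-final position, so it raises to [i]. /pizafaxeuvuvaozue/ → pizafaxeuvuvaozui.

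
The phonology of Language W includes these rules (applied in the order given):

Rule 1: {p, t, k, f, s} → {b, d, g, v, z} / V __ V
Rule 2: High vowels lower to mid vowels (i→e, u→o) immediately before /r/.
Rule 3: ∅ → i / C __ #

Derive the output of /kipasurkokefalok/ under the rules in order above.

Rule 1 (intervocalic voicing): /p/ is a voiceless obstruent between vowels /i/ and /a/, so it voices to [b]. /s/ is a voiceless obstruent between vowels /a/ and /u/, so it voices to [z]. /k/ is a voiceless obstruent between vowels /o/ and /e/, so it voices to [g]. /f/ is a voiceless obstruent between vowels /e/ and /a/, so it voices to [v]. /kipasurkokefalok/ → kibazurkogevalok.
Rule 2 (pre-rhotic lowering): /u/ is a high vowel immediately before /r/, so it lowers to [o]. /kibazurkogevalok/ → kibazorkogevalok.
Rule 3 (final i-epenthesis): the form ends in the consonant /k/, so [i] is inserted word-finally. /kibazorkogevalok/ → kibazorkogevaloki.

kibazorkogevaloki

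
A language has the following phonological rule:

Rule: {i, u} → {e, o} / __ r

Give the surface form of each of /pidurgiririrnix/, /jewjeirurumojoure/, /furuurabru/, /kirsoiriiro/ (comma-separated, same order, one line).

pidorgererernix, jewjeerorumojoore, foruorabru, kersoeriero

/pidurgiririrnix/: /u/ is a high vowel immediately before /r/, so it lowers to [o]. /i/ is a high vowel immediately before /r/, so it lowers to [e]. /i/ is a high vowel immediately before /r/, so it lowers to [e]. /i/ is a high vowel immediately before /r/, so it lowers to [e]. → [pidorgererernix].
/jewjeirurumojoure/: /i/ is a high vowel immediately before /r/, so it lowers to [e]. /u/ is a high vowel immediately before /r/, so it lowers to [o]. /u/ is a high vowel immediately before /r/, so it lowers to [o]. → [jewjeerorumojoore].
/furuurabru/: /u/ is a high vowel immediately before /r/, so it lowers to [o]. /u/ is a high vowel immediately before /r/, so it lowers to [o]. → [foruorabru].
/kirsoiriiro/: /i/ is a high vowel immediately before /r/, so it lowers to [e]. /i/ is a high vowel immediately before /r/, so it lowers to [e]. /i/ is a high vowel immediately before /r/, so it lowers to [e]. → [kersoeriero].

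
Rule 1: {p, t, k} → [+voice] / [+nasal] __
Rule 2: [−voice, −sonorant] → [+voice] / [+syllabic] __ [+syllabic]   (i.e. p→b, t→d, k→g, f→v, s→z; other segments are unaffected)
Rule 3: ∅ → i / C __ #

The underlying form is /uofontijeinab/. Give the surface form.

uovondijeinabi

Rule 1 (post-nasal voicing): /t/ is a voiceless stop immediately after the nasal /n/, so it voices to [d]. /uofontijeinab/ → uofondijeinab.
Rule 2 (intervocalic voicing): /f/ is a voiceless obstruent between vowels /o/ and /o/, so it voices to [v]. /uofondijeinab/ → uovondijeinab.
Rule 3 (final i-epenthesis): the form ends in the consonant /b/, so [i] is inserted word-finally. /uovondijeinab/ → uovondijeinabi.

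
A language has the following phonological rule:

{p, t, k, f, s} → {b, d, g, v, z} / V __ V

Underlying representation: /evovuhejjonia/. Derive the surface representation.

No segment of /evovuhejjonia/ meets the structural description of the rule, so the form surfaces unchanged.

evovuhejjonia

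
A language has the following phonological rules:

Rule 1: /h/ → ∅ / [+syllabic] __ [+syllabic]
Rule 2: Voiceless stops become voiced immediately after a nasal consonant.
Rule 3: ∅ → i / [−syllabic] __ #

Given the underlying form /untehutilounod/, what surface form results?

Rule 1 (intervocalic h-deletion): /h/ occurs between vowels /e/ and /u/, so it deletes. /untehutilounod/ → unteutilounod.
Rule 2 (post-nasal voicing): /t/ is a voiceless stop immediately after the nasal /n/, so it voices to [d]. /unteutilounod/ → undeutilounod.
Rule 3 (final i-epenthesis): the form ends in the consonant /d/, so [i] is inserted word-finally. /undeutilounod/ → undeutilounodi.

undeutilounodi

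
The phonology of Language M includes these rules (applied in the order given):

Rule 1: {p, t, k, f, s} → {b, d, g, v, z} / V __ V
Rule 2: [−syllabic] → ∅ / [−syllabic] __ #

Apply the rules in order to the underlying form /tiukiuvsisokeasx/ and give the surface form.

Rule 1 (intervocalic voicing): /k/ is a voiceless obstruent between vowels /u/ and /i/, so it voices to [g]. /s/ is a voiceless obstruent between vowels /i/ and /o/, so it voices to [z]. /k/ is a voiceless obstruent between vowels /o/ and /e/, so it voices to [g]. /tiukiuvsisokeasx/ → tiugiuvsizogeasx.
Rule 2 (final cluster simplification): /x/ is the second consonant of a word-final cluster /sx/, so it deletes. /tiugiuvsizogeasx/ → tiugiuvsizogeas.

tiugiuvsizogeas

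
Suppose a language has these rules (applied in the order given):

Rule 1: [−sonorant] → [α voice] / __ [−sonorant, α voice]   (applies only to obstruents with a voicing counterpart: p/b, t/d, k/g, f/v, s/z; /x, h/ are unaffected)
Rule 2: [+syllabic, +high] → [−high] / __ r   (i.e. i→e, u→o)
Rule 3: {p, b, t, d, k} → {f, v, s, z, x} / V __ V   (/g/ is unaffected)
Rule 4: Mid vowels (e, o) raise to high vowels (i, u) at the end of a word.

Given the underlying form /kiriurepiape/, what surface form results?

keriorefiafi

Rule 1 (regressive voicing assimilation): no segment meets the environment; /kiriurepiape/ is unchanged.
Rule 2 (pre-rhotic lowering): /i/ is a high vowel immediately before /r/, so it lowers to [e]. /u/ is a high vowel immediately before /r/, so it lowers to [o]. /kiriurepiape/ → keriorepiape.
Rule 3 (intervocalic spirantization): /p/ is a stop between vowels /e/ and /i/, so it spirantizes to the fricative [f]. /p/ is a stop between vowels /a/ and /e/, so it spirantizes to the fricative [f]. /keriorepiape/ → keriorefiafe.
Rule 4 (final vowel raising): /e/ is a mid vowel in word-final position, so it raises to [i]. /keriorefiafe/ → keriorefiafi.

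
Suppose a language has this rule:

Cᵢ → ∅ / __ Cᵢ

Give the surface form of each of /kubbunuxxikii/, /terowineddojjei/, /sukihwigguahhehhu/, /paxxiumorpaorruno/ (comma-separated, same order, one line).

kubunuxikii, terowinedojei, sukihwiguahehu, paxiumorpaoruno

/kubbunuxxikii/: /bb/ is a geminate; the first /b/ deletes. /xx/ is a geminate; the first /x/ deletes. → [kubunuxikii].
/terowineddojjei/: /dd/ is a geminate; the first /d/ deletes. /jj/ is a geminate; the first /j/ deletes. → [terowinedojei].
/sukihwigguahhehhu/: /gg/ is a geminate; the first /g/ deletes. /hh/ is a geminate; the first /h/ deletes. /hh/ is a geminate; the first /h/ deletes. → [sukihwiguahehu].
/paxxiumorpaorruno/: /xx/ is a geminate; the first /x/ deletes. /rr/ is a geminate; the first /r/ deletes. → [paxiumorpaoruno].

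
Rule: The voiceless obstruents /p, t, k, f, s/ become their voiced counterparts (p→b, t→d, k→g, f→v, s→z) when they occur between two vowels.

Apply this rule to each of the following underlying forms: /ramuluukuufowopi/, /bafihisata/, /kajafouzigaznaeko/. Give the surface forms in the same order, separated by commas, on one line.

ramuluuguuvowobi, bavihizada, kajavouzigaznaego

/ramuluukuufowopi/: /k/ is a voiceless obstruent between vowels /u/ and /u/, so it voices to [g]. /f/ is a voiceless obstruent between vowels /u/ and /o/, so it voices to [v]. /p/ is a voiceless obstruent between vowels /o/ and /i/, so it voices to [b]. → [ramuluuguuvowobi].
/bafihisata/: /f/ is a voiceless obstruent between vowels /a/ and /i/, so it voices to [v]. /s/ is a voiceless obstruent between vowels /i/ and /a/, so it voices to [z]. /t/ is a voiceless obstruent between vowels /a/ and /a/, so it voices to [d]. → [bavihizada].
/kajafouzigaznaeko/: /f/ is a voiceless obstruent between vowels /a/ and /o/, so it voices to [v]. /k/ is a voiceless obstruent between vowels /e/ and /o/, so it voices to [g]. → [kajavouzigaznaego].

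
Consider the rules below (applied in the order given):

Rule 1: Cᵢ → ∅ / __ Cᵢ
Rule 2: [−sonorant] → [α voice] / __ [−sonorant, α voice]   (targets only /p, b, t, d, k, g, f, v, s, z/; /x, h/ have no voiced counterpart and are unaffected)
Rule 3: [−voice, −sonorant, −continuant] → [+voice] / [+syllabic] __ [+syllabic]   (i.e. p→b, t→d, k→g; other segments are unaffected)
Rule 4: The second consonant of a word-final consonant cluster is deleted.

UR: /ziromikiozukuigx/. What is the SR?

ziromigiozuguik

Rule 1 (degemination): no segment meets the environment; /ziromikiozukuigx/ is unchanged.
Rule 2 (regressive voicing assimilation): /g/ precedes the voiceless obstruent /x/, so it devoices to [k] by assimilation. /ziromikiozukuigx/ → ziromikiozukuikx.
Rule 3 (intervocalic voicing): /k/ is a voiceless stop between vowels /i/ and /i/, so it voices to [g]. /k/ is a voiceless stop between vowels /u/ and /u/, so it voices to [g]. /ziromikiozukuikx/ → ziromigiozuguikx.
Rule 4 (final cluster simplification): /x/ is the second consonant of a word-final cluster /kx/, so it deletes. /ziromigiozuguikx/ → ziromigiozuguik.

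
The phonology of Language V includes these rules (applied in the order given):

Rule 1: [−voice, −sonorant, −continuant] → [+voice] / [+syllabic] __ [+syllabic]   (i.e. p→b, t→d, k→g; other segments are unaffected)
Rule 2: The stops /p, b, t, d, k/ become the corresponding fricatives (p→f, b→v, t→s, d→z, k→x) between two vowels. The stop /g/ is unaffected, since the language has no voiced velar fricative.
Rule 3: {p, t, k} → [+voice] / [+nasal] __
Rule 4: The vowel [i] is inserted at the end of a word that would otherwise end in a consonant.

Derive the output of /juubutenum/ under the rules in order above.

Rule 1 (intervocalic voicing): /t/ is a voiceless stop between vowels /u/ and /e/, so it voices to [d]. /juubutenum/ → juubudenum.
Rule 2 (intervocalic spirantization): /b/ is a stop between vowels /u/ and /u/, so it spirantizes to the fricative [v]. /d/ is a stop between vowels /u/ and /e/, so it spirantizes to the fricative [z]. /juubudenum/ → juuvuzenum.
Rule 3 (post-nasal voicing): no segment meets the environment; /juuvuzenum/ is unchanged.
Rule 4 (final i-epenthesis): the form ends in the consonant /m/, so [i] is inserted word-finally. /juuvuzenum/ → juuvuzenumi.

juuvuzenumi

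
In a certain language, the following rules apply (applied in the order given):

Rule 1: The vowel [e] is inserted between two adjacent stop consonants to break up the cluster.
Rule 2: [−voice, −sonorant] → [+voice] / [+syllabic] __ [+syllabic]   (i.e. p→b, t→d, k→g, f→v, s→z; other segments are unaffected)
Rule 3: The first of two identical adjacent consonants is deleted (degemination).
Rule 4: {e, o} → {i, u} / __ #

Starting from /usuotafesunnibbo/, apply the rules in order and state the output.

uzuodavezunibebu

Rule 1 (stop-cluster e-epenthesis): /b/ and /b/ form a stop–stop cluster, so [e] is inserted between them. /usuotafesunnibbo/ → usuotafesunnibebo.
Rule 2 (intervocalic voicing): /s/ is a voiceless obstruent between vowels /u/ and /u/, so it voices to [z]. /t/ is a voiceless obstruent between vowels /o/ and /a/, so it voices to [d]. /f/ is a voiceless obstruent between vowels /a/ and /e/, so it voices to [v]. /s/ is a voiceless obstruent between vowels /e/ and /u/, so it voices to [z]. /usuotafesunnibebo/ → uzuodavezunnibebo.
Rule 3 (degemination): /nn/ is a geminate; the first /n/ deletes. /uzuodavezunnibebo/ → uzuodavezunibebo.
Rule 4 (final vowel raising): /o/ is a mid vowel in word-final position, so it raises to [u]. /uzuodavezunibebo/ → uzuodavezunibebu.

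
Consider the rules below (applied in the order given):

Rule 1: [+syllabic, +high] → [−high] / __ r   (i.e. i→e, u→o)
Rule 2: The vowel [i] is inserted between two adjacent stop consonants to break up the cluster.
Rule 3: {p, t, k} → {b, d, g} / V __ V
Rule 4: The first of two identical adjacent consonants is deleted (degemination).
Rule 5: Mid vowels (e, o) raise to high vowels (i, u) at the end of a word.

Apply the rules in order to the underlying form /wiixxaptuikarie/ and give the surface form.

wiixabiduigarii

Rule 1 (pre-rhotic lowering): no segment meets the environment; /wiixxaptuikarie/ is unchanged.
Rule 2 (stop-cluster i-epenthesis): /p/ and /t/ form a stop–stop cluster, so [i] is inserted between them. /wiixxaptuikarie/ → wiixxapituikarie.
Rule 3 (intervocalic voicing): /p/ is a voiceless stop between vowels /a/ and /i/, so it voices to [b]. /t/ is a voiceless stop between vowels /i/ and /u/, so it voices to [d]. /k/ is a voiceless stop between vowels /i/ and /a/, so it voices to [g]. /wiixxapituikarie/ → wiixxabiduigarie.
Rule 4 (degemination): /xx/ is a geminate; the first /x/ deletes. /wiixxabiduigarie/ → wiixabiduigarie.
Rule 5 (final vowel raising): /e/ is a mid vowel in word-final position, so it raises to [i]. /wiixabiduigarie/ → wiixabiduigarii.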